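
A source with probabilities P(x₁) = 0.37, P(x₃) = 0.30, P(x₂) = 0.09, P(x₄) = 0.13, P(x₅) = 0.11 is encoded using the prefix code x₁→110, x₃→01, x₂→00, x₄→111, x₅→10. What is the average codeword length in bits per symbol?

L̄ = Σ pᵢ·ℓᵢ = 0.37·3 + 0.30·2 + 0.09·2 + 0.13·3 + 0.11·2 = 2.5 bits/symbol.

2.5 bits/symbol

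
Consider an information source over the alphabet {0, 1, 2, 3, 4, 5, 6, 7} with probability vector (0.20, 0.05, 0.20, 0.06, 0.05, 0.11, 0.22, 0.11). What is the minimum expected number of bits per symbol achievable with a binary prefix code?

2.84 bits/symbol

Repeatedly combine the two least-probable nodes; the expected code length is the sum of the merged weights.
merge 1/20 + 1/20 → 1/10
merge 3/50 + 1/10 → 4/25
merge 11/100 + 11/100 → 11/50
merge 4/25 + 1/5 → 9/25
merge 1/5 + 11/50 → 21/50
merge 11/50 + 9/25 → 29/50
merge 21/50 + 29/50 → 1
L = 1/10 + 4/25 + 11/50 + 9/25 + 21/50 + 29/50 + 1 = 71/25 = 2.84 bits/symbol.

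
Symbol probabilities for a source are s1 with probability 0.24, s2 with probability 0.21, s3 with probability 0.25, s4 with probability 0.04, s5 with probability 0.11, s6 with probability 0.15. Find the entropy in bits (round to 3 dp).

H = −Σ pᵢ log₂ pᵢ.
−0.24·log₂(0.24) = 0.4941
−0.21·log₂(0.21) = 0.4728
−0.25·log₂(0.25) = 0.5000
−0.04·log₂(0.04) = 0.1858
−0.11·log₂(0.11) = 0.3503
−0.15·log₂(0.15) = 0.4105
Sum ≈ 2.4135 → 2.414 bits.

2.414 bits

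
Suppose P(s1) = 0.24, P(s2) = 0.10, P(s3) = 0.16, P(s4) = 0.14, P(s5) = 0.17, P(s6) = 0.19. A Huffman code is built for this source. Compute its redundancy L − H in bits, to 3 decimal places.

Entropy H = −Σ p log₂ p ≈ 2.5363 bits.
Huffman merges: 1/10+7/50→6/25; 4/25+17/100→33/100; 19/100+6/25→43/100; 6/25+33/100→57/100; 43/100+57/100→1. L = 257/100 ≈ 2.5700.
L − H = 2.5700 − 2.5363 = 0.034 bits.

0.034 bits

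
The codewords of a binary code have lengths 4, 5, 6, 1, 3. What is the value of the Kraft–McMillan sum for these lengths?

With common denominator 2^6 = 64: Σ 2^(−ℓᵢ) = 4/64 + 2/64 + 1/64 + 32/64 + 8/64 = 47/64 = 0.734375.

0.734375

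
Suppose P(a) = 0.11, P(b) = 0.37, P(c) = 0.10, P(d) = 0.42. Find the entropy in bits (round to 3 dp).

1.739 bits

H = −Σ pᵢ log₂ pᵢ.
−0.11·log₂(0.11) = 0.3503
−0.37·log₂(0.37) = 0.5307
−0.10·log₂(0.10) = 0.3322
−0.42·log₂(0.42) = 0.5256
Sum ≈ 1.7389 → 1.739 bits.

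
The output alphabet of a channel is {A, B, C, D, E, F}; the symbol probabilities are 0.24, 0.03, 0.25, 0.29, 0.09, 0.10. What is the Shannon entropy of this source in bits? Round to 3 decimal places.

2.309 bits

H = −Σ pᵢ log₂ pᵢ.
−0.24·log₂(0.24) = 0.4941
−0.03·log₂(0.03) = 0.1518
−0.25·log₂(0.25) = 0.5000
−0.29·log₂(0.29) = 0.5179
−0.09·log₂(0.09) = 0.3127
−0.10·log₂(0.10) = 0.3322
Sum ≈ 2.3087 → 2.309 bits.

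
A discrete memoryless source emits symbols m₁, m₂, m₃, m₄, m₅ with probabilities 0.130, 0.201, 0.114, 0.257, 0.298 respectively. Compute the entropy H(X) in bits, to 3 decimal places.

H = −Σ pᵢ log₂ pᵢ.
−0.130·log₂(0.130) = 0.3826
−0.201·log₂(0.201) = 0.4653
−0.114·log₂(0.114) = 0.3571
−0.257·log₂(0.257) = 0.5038
−0.298·log₂(0.298) = 0.5205
Sum ≈ 2.2293 → 2.229 bits.

2.229 bits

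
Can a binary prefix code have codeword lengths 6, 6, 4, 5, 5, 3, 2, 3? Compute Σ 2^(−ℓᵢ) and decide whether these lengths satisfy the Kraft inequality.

With common denominator 2^6 = 64: Σ 2^(−ℓᵢ) = 1/64 + 1/64 + 4/64 + 2/64 + 2/64 + 8/64 + 16/64 + 8/64 = 42/64 = 0.65625.
Kraft's inequality requires Σ ≤ 1; here Σ = 0.65625 ≤ 1, so such a prefix code exists.

0.65625; yes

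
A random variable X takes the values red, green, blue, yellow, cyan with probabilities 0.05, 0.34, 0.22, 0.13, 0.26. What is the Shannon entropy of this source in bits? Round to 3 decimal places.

2.114 bits

H = −Σ pᵢ log₂ pᵢ.
−0.05·log₂(0.05) = 0.2161
−0.34·log₂(0.34) = 0.5292
−0.22·log₂(0.22) = 0.4806
−0.13·log₂(0.13) = 0.3826
−0.26·log₂(0.26) = 0.5053
Sum ≈ 2.1138 → 2.114 bits.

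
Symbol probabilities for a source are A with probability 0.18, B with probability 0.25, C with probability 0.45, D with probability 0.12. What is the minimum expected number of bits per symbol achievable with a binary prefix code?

Repeatedly combine the two least-probable nodes; the expected code length is the sum of the merged weights.
merge 3/25 + 9/50 → 3/10
merge 1/4 + 3/10 → 11/20
merge 9/20 + 11/20 → 1
L = 3/10 + 11/20 + 1 = 37/20 = 1.85 bits/symbol.

1.85 bits/symbol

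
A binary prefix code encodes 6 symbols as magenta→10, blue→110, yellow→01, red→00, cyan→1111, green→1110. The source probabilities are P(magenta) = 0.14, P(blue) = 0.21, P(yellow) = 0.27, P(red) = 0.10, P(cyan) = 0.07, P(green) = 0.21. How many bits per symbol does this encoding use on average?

2.77 bits/symbol

L̄ = Σ pᵢ·ℓᵢ = 0.14·2 + 0.21·3 + 0.27·2 + 0.10·2 + 0.07·4 + 0.21·4 = 2.77 bits/symbol.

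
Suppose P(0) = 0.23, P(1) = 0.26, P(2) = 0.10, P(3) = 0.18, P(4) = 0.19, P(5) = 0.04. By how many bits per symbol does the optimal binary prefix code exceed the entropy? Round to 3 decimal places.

0.049 bits

Entropy H = −Σ p log₂ p ≈ 2.4114 bits.
Huffman merges: 1/25+1/10→7/50; 7/50+9/50→8/25; 19/100+23/100→21/50; 13/50+8/25→29/50; 21/50+29/50→1. L = 123/50 ≈ 2.4600.
L − H = 2.4600 − 2.4114 = 0.049 bits.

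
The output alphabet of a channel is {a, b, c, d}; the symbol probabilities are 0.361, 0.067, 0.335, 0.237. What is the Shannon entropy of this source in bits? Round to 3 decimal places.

1.813 bits

H = −Σ pᵢ log₂ pᵢ.
−0.361·log₂(0.361) = 0.5306
−0.067·log₂(0.067) = 0.2613
−0.335·log₂(0.335) = 0.5286
−0.237·log₂(0.237) = 0.4923
Sum ≈ 1.8127 → 1.813 bits.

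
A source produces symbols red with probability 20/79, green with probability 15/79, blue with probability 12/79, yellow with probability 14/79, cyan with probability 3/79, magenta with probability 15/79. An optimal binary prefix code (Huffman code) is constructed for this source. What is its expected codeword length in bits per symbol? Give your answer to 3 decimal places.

Repeatedly combine the two least-probable nodes; the expected code length is the sum of the merged weights.
merge 3/79 + 12/79 → 15/79
merge 14/79 + 15/79 → 29/79
merge 15/79 + 15/79 → 30/79
merge 20/79 + 29/79 → 49/79
merge 30/79 + 49/79 → 1
L = 15/79 + 29/79 + 30/79 + 49/79 + 1 = 202/79 ≈ 2.557 bits/symbol.

2.557 bits/symbol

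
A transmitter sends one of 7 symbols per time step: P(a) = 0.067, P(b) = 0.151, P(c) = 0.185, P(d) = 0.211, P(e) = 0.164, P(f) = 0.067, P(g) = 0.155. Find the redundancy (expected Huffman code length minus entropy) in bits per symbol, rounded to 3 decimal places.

0.035 bits

Entropy H = −Σ p log₂ p ≈ 2.7030 bits.
Huffman merges: 67/1000+67/1000→67/500; 67/500+151/1000→57/200; 31/200+41/250→319/1000; 37/200+211/1000→99/250; 57/200+319/1000→151/250; 99/250+151/250→1. L = 1369/500 ≈ 2.7380.
L − H = 2.7380 − 2.7030 = 0.035 bits.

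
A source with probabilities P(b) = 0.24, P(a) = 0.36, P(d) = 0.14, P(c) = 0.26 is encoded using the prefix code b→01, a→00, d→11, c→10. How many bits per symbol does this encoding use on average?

L̄ = Σ pᵢ·ℓᵢ = 0.24·2 + 0.36·2 + 0.14·2 + 0.26·2 = 2 bits/symbol.

2 bits/symbol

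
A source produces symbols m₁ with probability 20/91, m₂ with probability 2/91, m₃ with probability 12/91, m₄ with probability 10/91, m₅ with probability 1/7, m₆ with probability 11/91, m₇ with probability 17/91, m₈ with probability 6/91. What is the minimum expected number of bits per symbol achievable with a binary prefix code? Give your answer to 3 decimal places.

2.868 bits/symbol

Repeatedly combine the two least-probable nodes; the expected code length is the sum of the merged weights.
merge 2/91 + 6/91 → 8/91
merge 8/91 + 10/91 → 18/91
merge 11/91 + 12/91 → 23/91
merge 1/7 + 17/91 → 30/91
merge 18/91 + 20/91 → 38/91
merge 23/91 + 30/91 → 53/91
merge 38/91 + 53/91 → 1
L = 8/91 + 18/91 + 23/91 + 30/91 + 38/91 + 53/91 + 1 = 261/91 ≈ 2.868 bits/symbol.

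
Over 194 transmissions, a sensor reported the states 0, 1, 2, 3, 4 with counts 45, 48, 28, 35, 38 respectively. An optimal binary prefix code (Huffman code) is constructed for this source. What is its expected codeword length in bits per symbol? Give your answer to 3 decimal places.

2.325 bits/symbol

Probabilities are the counts divided by 194.
Repeatedly combine the two least-probable nodes; the expected code length is the sum of the merged weights.
merge 14/97 + 35/194 → 63/194
merge 19/97 + 45/194 → 83/194
merge 24/97 + 63/194 → 111/194
merge 83/194 + 111/194 → 1
L = 63/194 + 83/194 + 111/194 + 1 = 451/194 ≈ 2.325 bits/symbol.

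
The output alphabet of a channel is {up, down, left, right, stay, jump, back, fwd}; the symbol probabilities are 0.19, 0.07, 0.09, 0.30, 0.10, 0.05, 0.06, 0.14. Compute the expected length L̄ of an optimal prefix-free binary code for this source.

2.78 bits/symbol

Repeatedly combine the two least-probable nodes; the expected code length is the sum of the merged weights.
merge 1/20 + 3/50 → 11/100
merge 7/100 + 9/100 → 4/25
merge 1/10 + 11/100 → 21/100
merge 7/50 + 4/25 → 3/10
merge 19/100 + 21/100 → 2/5
merge 3/10 + 3/10 → 3/5
merge 2/5 + 3/5 → 1
L = 11/100 + 4/25 + 21/100 + 3/10 + 2/5 + 3/5 + 1 = 139/50 = 2.78 bits/symbol.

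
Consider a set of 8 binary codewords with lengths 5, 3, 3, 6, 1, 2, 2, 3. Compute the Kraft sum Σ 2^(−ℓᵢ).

With common denominator 2^6 = 64: Σ 2^(−ℓᵢ) = 2/64 + 8/64 + 8/64 + 1/64 + 32/64 + 16/64 + 16/64 + 8/64 = 91/64 = 1.421875.

1.421875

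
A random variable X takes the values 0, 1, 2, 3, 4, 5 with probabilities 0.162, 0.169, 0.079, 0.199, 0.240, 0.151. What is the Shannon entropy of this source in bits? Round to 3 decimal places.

H = −Σ pᵢ log₂ pᵢ.
−0.162·log₂(0.162) = 0.4254
−0.169·log₂(0.169) = 0.4335
−0.079·log₂(0.079) = 0.2893
−0.199·log₂(0.199) = 0.4635
−0.240·log₂(0.240) = 0.4941
−0.151·log₂(0.151) = 0.4118
Sum ≈ 2.5176 → 2.518 bits.

2.518 bits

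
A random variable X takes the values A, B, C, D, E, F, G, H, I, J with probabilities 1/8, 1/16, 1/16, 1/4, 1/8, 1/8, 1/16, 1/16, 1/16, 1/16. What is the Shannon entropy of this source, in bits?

Each probability is a power of 1/2, so log₂(1/p) is an integer.
H = Σ p·log₂(1/p) = 1/8·3 + 1/16·4 + 1/16·4 + 1/4·2 + 1/8·3 + 1/8·3 + 1/16·4 + 1/16·4 + 1/16·4 + 1/16·4 = 3.125 bits.

3.125 bits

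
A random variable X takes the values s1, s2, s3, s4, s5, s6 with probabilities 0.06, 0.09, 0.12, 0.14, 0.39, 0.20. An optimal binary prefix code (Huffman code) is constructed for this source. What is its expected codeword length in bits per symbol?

Repeatedly combine the two least-probable nodes; the expected code length is the sum of the merged weights.
merge 3/50 + 9/100 → 3/20
merge 3/25 + 7/50 → 13/50
merge 3/20 + 1/5 → 7/20
merge 13/50 + 7/20 → 61/100
merge 39/100 + 61/100 → 1
L = 3/20 + 13/50 + 7/20 + 61/100 + 1 = 237/100 = 2.37 bits/symbol.

2.37 bits/symbol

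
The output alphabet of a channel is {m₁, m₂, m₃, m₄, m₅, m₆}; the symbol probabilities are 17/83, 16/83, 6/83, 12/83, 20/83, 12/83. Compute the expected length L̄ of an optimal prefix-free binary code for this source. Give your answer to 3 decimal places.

2.554 bits/symbol

Repeatedly combine the two least-probable nodes; the expected code length is the sum of the merged weights.
merge 6/83 + 12/83 → 18/83
merge 12/83 + 16/83 → 28/83
merge 17/83 + 18/83 → 35/83
merge 20/83 + 28/83 → 48/83
merge 35/83 + 48/83 → 1
L = 18/83 + 28/83 + 35/83 + 48/83 + 1 = 212/83 ≈ 2.554 bits/symbol.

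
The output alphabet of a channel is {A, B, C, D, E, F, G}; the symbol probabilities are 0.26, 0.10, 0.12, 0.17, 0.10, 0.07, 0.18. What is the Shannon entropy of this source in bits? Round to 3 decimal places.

H = −Σ pᵢ log₂ pᵢ.
−0.26·log₂(0.26) = 0.5053
−0.10·log₂(0.10) = 0.3322
−0.12·log₂(0.12) = 0.3671
−0.17·log₂(0.17) = 0.4346
−0.10·log₂(0.10) = 0.3322
−0.07·log₂(0.07) = 0.2686
−0.18·log₂(0.18) = 0.4453
Sum ≈ 2.6852 → 2.685 bits.

2.685 bits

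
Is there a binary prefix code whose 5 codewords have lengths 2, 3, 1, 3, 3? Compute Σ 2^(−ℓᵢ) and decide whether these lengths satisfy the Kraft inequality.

With common denominator 2^3 = 8: Σ 2^(−ℓᵢ) = 2/8 + 1/8 + 4/8 + 1/8 + 1/8 = 9/8 = 1.125.
Kraft's inequality requires Σ ≤ 1; here Σ = 1.125 > 1, so no such prefix code exists.

1.125; no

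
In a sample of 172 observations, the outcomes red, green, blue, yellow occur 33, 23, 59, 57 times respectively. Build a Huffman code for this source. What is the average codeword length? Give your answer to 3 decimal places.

1.983 bits/symbol

Probabilities are the counts divided by 172.
Repeatedly combine the two least-probable nodes; the expected code length is the sum of the merged weights.
merge 23/172 + 33/172 → 14/43
merge 14/43 + 57/172 → 113/172
merge 59/172 + 113/172 → 1
L = 14/43 + 113/172 + 1 = 341/172 ≈ 1.983 bits/symbol.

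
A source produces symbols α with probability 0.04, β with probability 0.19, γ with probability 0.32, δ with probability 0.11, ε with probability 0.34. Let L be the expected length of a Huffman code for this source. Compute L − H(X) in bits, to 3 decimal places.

Entropy H = −Σ p log₂ p ≈ 2.0465 bits.
Huffman merges: 1/25+11/100→3/20; 3/20+19/100→17/50; 8/25+17/50→33/50; 17/50+33/50→1. L = 43/20 ≈ 2.1500.
L − H = 2.1500 − 2.0465 = 0.104 bits.

0.104 bits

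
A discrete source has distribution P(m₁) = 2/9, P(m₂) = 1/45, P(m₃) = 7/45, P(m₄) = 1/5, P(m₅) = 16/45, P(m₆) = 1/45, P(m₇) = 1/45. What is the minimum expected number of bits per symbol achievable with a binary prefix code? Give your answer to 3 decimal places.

2.333 bits/symbol

Repeatedly combine the two least-probable nodes; the expected code length is the sum of the merged weights.
merge 1/45 + 1/45 → 2/45
merge 1/45 + 2/45 → 1/15
merge 1/15 + 7/45 → 2/9
merge 1/5 + 2/9 → 19/45
merge 2/9 + 16/45 → 26/45
merge 19/45 + 26/45 → 1
L = 2/45 + 1/15 + 2/9 + 19/45 + 26/45 + 1 = 7/3 ≈ 2.333 bits/symbol.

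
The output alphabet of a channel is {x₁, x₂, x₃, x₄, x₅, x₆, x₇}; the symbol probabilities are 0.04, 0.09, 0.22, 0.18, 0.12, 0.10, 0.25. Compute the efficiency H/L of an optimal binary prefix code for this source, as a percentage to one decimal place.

98.6%

Entropy H = −Σ p log₂ p ≈ 2.6235 bits.
Huffman merges: 1/25+9/100→13/100; 1/10+3/25→11/50; 13/100+9/50→31/100; 11/50+11/50→11/25; 1/4+31/100→14/25; 11/25+14/25→1. L = 133/50 ≈ 2.6600.
Efficiency = H/L = 2.6235/2.6600 = 98.6%.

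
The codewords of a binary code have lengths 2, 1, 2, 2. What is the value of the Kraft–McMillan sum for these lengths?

1.25

With common denominator 2^2 = 4: Σ 2^(−ℓᵢ) = 1/4 + 2/4 + 1/4 + 1/4 = 5/4 = 1.25.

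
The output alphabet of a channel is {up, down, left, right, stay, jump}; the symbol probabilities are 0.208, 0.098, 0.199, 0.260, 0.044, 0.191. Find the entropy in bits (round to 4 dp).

H = −Σ pᵢ log₂ pᵢ.
−0.208·log₂(0.208) = 0.4712
−0.098·log₂(0.098) = 0.3284
−0.199·log₂(0.199) = 0.4635
−0.260·log₂(0.260) = 0.5053
−0.044·log₂(0.044) = 0.1983
−0.191·log₂(0.191) = 0.4562
Sum ≈ 2.4228 → 2.4228 bits.

2.4228 bits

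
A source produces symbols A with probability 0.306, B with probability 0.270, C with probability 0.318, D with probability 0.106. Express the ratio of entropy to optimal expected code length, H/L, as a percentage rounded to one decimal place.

95.1%

Entropy H = −Σ p log₂ p ≈ 1.9016 bits.
Huffman merges: 53/500+27/100→47/125; 153/500+159/500→78/125; 47/125+78/125→1. L = 2 ≈ 2.0000.
Efficiency = H/L = 1.9016/2.0000 = 95.1%.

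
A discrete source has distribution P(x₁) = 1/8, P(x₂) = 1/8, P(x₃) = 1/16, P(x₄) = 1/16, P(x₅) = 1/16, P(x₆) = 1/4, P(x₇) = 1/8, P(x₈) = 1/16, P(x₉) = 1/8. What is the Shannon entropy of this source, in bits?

Each probability is a power of 1/2, so log₂(1/p) is an integer.
H = Σ p·log₂(1/p) = 1/8·3 + 1/8·3 + 1/16·4 + 1/16·4 + 1/16·4 + 1/4·2 + 1/8·3 + 1/16·4 + 1/8·3 = 3 bits.

3 bits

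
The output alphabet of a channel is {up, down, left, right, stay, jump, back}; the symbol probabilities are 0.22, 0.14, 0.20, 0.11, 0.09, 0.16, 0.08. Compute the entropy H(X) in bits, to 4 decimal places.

2.7195 bits

H = −Σ pᵢ log₂ pᵢ.
−0.22·log₂(0.22) = 0.4806
−0.14·log₂(0.14) = 0.3971
−0.20·log₂(0.20) = 0.4644
−0.11·log₂(0.11) = 0.3503
−0.09·log₂(0.09) = 0.3127
−0.16·log₂(0.16) = 0.4230
−0.08·log₂(0.08) = 0.2915
Sum ≈ 2.7195 → 2.7195 bits.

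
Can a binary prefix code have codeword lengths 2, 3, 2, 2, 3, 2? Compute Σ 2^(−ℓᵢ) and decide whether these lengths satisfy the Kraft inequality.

1.25; no

With common denominator 2^3 = 8: Σ 2^(−ℓᵢ) = 2/8 + 1/8 + 2/8 + 2/8 + 1/8 + 2/8 = 10/8 = 1.25.
Kraft's inequality requires Σ ≤ 1; here Σ = 1.25 > 1, so no such prefix code exists.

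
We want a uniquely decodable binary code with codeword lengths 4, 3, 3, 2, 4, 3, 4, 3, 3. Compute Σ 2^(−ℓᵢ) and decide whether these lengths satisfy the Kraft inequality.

1.0625; no

With common denominator 2^4 = 16: Σ 2^(−ℓᵢ) = 1/16 + 2/16 + 2/16 + 4/16 + 1/16 + 2/16 + 1/16 + 2/16 + 2/16 = 17/16 = 1.0625.
Kraft's inequality requires Σ ≤ 1; here Σ = 1.0625 > 1, so no such prefix code exists.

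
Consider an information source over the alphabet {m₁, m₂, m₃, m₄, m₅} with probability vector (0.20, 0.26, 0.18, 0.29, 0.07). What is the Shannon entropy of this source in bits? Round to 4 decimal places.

2.2014 bits

H = −Σ pᵢ log₂ pᵢ.
−0.20·log₂(0.20) = 0.4644
−0.26·log₂(0.26) = 0.5053
−0.18·log₂(0.18) = 0.4453
−0.29·log₂(0.29) = 0.5179
−0.07·log₂(0.07) = 0.2686
Sum ≈ 2.2014 → 2.2014 bits.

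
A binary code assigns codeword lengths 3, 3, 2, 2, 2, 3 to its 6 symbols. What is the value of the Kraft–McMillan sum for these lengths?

With common denominator 2^3 = 8: Σ 2^(−ℓᵢ) = 1/8 + 1/8 + 2/8 + 2/8 + 2/8 + 1/8 = 9/8 = 1.125.

1.125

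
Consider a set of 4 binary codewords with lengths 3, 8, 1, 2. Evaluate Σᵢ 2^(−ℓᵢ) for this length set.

0.87890625

With common denominator 2^8 = 256: Σ 2^(−ℓᵢ) = 32/256 + 1/256 + 128/256 + 64/256 = 225/256 = 0.87890625.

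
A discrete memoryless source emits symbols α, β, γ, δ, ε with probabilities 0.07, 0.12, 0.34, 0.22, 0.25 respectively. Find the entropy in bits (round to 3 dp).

2.145 bits

H = −Σ pᵢ log₂ pᵢ.
−0.07·log₂(0.07) = 0.2686
−0.12·log₂(0.12) = 0.3671
−0.34·log₂(0.34) = 0.5292
−0.22·log₂(0.22) = 0.4806
−0.25·log₂(0.25) = 0.5000
Sum ≈ 2.1454 → 2.145 bits.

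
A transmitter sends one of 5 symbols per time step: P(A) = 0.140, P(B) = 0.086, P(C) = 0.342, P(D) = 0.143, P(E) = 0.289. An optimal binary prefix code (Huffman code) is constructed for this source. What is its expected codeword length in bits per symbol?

Repeatedly combine the two least-probable nodes; the expected code length is the sum of the merged weights.
merge 43/500 + 7/50 → 113/500
merge 143/1000 + 113/500 → 369/1000
merge 289/1000 + 171/500 → 631/1000
merge 369/1000 + 631/1000 → 1
L = 113/500 + 369/1000 + 631/1000 + 1 = 1113/500 = 2.226 bits/symbol.

2.226 bits/symbol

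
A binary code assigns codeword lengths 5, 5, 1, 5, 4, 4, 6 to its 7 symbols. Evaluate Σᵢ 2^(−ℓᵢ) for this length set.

With common denominator 2^6 = 64: Σ 2^(−ℓᵢ) = 2/64 + 2/64 + 32/64 + 2/64 + 4/64 + 4/64 + 1/64 = 47/64 = 0.734375.

0.734375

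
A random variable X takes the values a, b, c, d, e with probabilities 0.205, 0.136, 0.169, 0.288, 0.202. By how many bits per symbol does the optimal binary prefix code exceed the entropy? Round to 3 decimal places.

0.028 bits

Entropy H = −Σ p log₂ p ≈ 2.2770 bits.
Huffman merges: 17/125+169/1000→61/200; 101/500+41/200→407/1000; 36/125+61/200→593/1000; 407/1000+593/1000→1. L = 461/200 ≈ 2.3050.
L − H = 2.3050 − 2.2770 = 0.028 bits.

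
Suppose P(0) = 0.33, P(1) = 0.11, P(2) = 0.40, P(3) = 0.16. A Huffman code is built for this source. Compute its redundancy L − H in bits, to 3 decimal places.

0.040 bits

Entropy H = −Σ p log₂ p ≈ 1.8299 bits.
Huffman merges: 11/100+4/25→27/100; 27/100+33/100→3/5; 2/5+3/5→1. L = 187/100 ≈ 1.8700.
L − H = 1.8700 − 1.8299 = 0.040 bits.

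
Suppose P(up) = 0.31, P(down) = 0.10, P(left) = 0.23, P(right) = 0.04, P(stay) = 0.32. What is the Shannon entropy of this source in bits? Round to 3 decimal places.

2.055 bits

H = −Σ pᵢ log₂ pᵢ.
−0.31·log₂(0.31) = 0.5238
−0.10·log₂(0.10) = 0.3322
−0.23·log₂(0.23) = 0.4877
−0.04·log₂(0.04) = 0.1858
−0.32·log₂(0.32) = 0.5260
Sum ≈ 2.0554 → 2.055 bits.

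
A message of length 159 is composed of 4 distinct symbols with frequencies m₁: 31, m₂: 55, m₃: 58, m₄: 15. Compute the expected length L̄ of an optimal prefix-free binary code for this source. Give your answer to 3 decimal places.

1.925 bits/symbol

Probabilities are the counts divided by 159.
Repeatedly combine the two least-probable nodes; the expected code length is the sum of the merged weights.
merge 5/53 + 31/159 → 46/159
merge 46/159 + 55/159 → 101/159
merge 58/159 + 101/159 → 1
L = 46/159 + 101/159 + 1 = 102/53 ≈ 1.925 bits/symbol.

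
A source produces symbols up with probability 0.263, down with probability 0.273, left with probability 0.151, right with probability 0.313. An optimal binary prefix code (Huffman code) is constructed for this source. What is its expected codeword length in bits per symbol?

Repeatedly combine the two least-probable nodes; the expected code length is the sum of the merged weights.
merge 151/1000 + 263/1000 → 207/500
merge 273/1000 + 313/1000 → 293/500
merge 207/500 + 293/500 → 1
L = 207/500 + 293/500 + 1 = 2 bits/symbol.

2 bits/symbol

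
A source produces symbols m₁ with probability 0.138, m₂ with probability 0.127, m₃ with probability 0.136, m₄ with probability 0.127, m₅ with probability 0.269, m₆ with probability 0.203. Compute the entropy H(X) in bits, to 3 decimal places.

2.519 bits

H = −Σ pᵢ log₂ pᵢ.
−0.138·log₂(0.138) = 0.3943
−0.127·log₂(0.127) = 0.3781
−0.136·log₂(0.136) = 0.3915
−0.127·log₂(0.127) = 0.3781
−0.269·log₂(0.269) = 0.5096
−0.203·log₂(0.203) = 0.4670
Sum ≈ 2.5185 → 2.519 bits.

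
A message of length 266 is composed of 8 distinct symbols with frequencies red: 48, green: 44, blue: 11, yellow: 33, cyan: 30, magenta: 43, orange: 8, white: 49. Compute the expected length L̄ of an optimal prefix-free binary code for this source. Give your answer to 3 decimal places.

Probabilities are the counts divided by 266.
Repeatedly combine the two least-probable nodes; the expected code length is the sum of the merged weights.
merge 4/133 + 11/266 → 1/14
merge 1/14 + 15/133 → 7/38
merge 33/266 + 43/266 → 2/7
merge 22/133 + 24/133 → 46/133
merge 7/38 + 7/38 → 7/19
merge 2/7 + 46/133 → 12/19
merge 7/19 + 12/19 → 1
L = 1/14 + 7/38 + 2/7 + 46/133 + 7/19 + 12/19 + 1 = 384/133 ≈ 2.887 bits/symbol.

2.887 bits/symbol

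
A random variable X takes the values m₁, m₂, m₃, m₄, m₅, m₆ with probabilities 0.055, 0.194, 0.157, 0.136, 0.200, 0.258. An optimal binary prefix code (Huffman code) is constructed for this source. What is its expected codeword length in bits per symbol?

Repeatedly combine the two least-probable nodes; the expected code length is the sum of the merged weights.
merge 11/200 + 17/125 → 191/1000
merge 157/1000 + 191/1000 → 87/250
merge 97/500 + 1/5 → 197/500
merge 129/500 + 87/250 → 303/500
merge 197/500 + 303/500 → 1
L = 191/1000 + 87/250 + 197/500 + 303/500 + 1 = 2539/1000 = 2.539 bits/symbol.

2.539 bits/symbol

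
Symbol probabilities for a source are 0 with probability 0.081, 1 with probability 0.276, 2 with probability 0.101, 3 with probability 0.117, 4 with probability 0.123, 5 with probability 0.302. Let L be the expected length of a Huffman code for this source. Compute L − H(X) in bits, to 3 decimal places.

Entropy H = −Σ p log₂ p ≈ 2.3961 bits.
Huffman merges: 81/1000+101/1000→91/500; 117/1000+123/1000→6/25; 91/500+6/25→211/500; 69/250+151/500→289/500; 211/500+289/500→1. L = 1211/500 ≈ 2.4220.
L − H = 2.4220 − 2.3961 = 0.026 bits.

0.026 bits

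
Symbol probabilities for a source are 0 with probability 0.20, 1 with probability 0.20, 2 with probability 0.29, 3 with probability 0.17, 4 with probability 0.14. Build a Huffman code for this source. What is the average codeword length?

Repeatedly combine the two least-probable nodes; the expected code length is the sum of the merged weights.
merge 7/50 + 17/100 → 31/100
merge 1/5 + 1/5 → 2/5
merge 29/100 + 31/100 → 3/5
merge 2/5 + 3/5 → 1
L = 31/100 + 2/5 + 3/5 + 1 = 231/100 = 2.31 bits/symbol.

2.31 bits/symbol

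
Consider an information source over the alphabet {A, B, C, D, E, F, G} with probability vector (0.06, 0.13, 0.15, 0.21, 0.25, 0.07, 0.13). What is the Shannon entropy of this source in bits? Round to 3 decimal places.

H = −Σ pᵢ log₂ pᵢ.
−0.06·log₂(0.06) = 0.2435
−0.13·log₂(0.13) = 0.3826
−0.15·log₂(0.15) = 0.4105
−0.21·log₂(0.21) = 0.4728
−0.25·log₂(0.25) = 0.5000
−0.07·log₂(0.07) = 0.2686
−0.13·log₂(0.13) = 0.3826
Sum ≈ 2.6607 → 2.661 bits.

2.661 bits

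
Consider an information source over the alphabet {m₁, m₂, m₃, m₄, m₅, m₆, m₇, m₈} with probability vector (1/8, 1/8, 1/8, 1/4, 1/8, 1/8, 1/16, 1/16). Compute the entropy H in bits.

2.875 bits

Each probability is a power of 1/2, so log₂(1/p) is an integer.
H = Σ p·log₂(1/p) = 1/8·3 + 1/8·3 + 1/8·3 + 1/4·2 + 1/8·3 + 1/8·3 + 1/16·4 + 1/16·4 = 2.875 bits.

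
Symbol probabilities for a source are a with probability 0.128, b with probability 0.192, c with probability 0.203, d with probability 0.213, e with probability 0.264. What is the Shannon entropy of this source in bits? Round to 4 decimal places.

2.2862 bits

H = −Σ pᵢ log₂ pᵢ.
−0.128·log₂(0.128) = 0.3796
−0.192·log₂(0.192) = 0.4571
−0.203·log₂(0.203) = 0.4670
−0.213·log₂(0.213) = 0.4752
−0.264·log₂(0.264) = 0.5072
Sum ≈ 2.2862 → 2.2862 bits.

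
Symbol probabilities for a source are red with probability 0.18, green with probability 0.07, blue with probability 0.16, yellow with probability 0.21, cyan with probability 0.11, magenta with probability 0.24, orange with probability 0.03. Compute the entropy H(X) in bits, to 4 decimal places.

2.6059 bits

H = −Σ pᵢ log₂ pᵢ.
−0.18·log₂(0.18) = 0.4453
−0.07·log₂(0.07) = 0.2686
−0.16·log₂(0.16) = 0.4230
−0.21·log₂(0.21) = 0.4728
−0.11·log₂(0.11) = 0.3503
−0.24·log₂(0.24) = 0.4941
−0.03·log₂(0.03) = 0.1518
Sum ≈ 2.6059 → 2.6059 bits.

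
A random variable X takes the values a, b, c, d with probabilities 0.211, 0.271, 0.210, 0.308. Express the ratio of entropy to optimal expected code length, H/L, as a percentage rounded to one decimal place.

Entropy H = −Σ p log₂ p ≈ 1.9802 bits.
Huffman merges: 21/100+211/1000→421/1000; 271/1000+77/250→579/1000; 421/1000+579/1000→1. L = 2 ≈ 2.0000.
Efficiency = H/L = 1.9802/2.0000 = 99.0%.

99.0%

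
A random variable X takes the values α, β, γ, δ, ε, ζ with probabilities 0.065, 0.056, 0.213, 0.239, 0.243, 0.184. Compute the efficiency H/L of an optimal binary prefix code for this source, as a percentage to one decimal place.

99.1%

Entropy H = −Σ p log₂ p ≈ 2.4033 bits.
Huffman merges: 7/125+13/200→121/1000; 121/1000+23/125→61/200; 213/1000+239/1000→113/250; 243/1000+61/200→137/250; 113/250+137/250→1. L = 1213/500 ≈ 2.4260.
Efficiency = H/L = 2.4033/2.4260 = 99.1%.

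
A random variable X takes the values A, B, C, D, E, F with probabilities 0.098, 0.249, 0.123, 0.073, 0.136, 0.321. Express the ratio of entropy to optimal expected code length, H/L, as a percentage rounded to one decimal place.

98.5%

Entropy H = −Σ p log₂ p ≈ 2.3930 bits.
Huffman merges: 73/1000+49/500→171/1000; 123/1000+17/125→259/1000; 171/1000+249/1000→21/50; 259/1000+321/1000→29/50; 21/50+29/50→1. L = 243/100 ≈ 2.4300.
Efficiency = H/L = 2.3930/2.4300 = 98.5%.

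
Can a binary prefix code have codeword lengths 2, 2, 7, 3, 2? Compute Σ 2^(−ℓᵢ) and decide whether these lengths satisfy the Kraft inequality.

0.8828125; yes

With common denominator 2^7 = 128: Σ 2^(−ℓᵢ) = 32/128 + 32/128 + 1/128 + 16/128 + 32/128 = 113/128 = 0.8828125.
Kraft's inequality requires Σ ≤ 1; here Σ = 0.8828125 ≤ 1, so such a prefix code exists.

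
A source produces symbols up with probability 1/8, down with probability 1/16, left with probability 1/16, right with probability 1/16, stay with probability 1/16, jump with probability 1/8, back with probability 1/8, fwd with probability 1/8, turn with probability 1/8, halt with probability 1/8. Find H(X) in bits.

Each probability is a power of 1/2, so log₂(1/p) is an integer.
H = Σ p·log₂(1/p) = 1/8·3 + 1/16·4 + 1/16·4 + 1/16·4 + 1/16·4 + 1/8·3 + 1/8·3 + 1/8·3 + 1/8·3 + 1/8·3 = 3.25 bits.

3.25 bits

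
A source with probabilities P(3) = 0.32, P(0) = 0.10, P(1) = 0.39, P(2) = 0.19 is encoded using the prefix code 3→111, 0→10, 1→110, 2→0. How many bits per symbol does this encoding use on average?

2.52 bits/symbol

L̄ = Σ pᵢ·ℓᵢ = 0.32·3 + 0.10·2 + 0.39·3 + 0.19·1 = 2.52 bits/symbol.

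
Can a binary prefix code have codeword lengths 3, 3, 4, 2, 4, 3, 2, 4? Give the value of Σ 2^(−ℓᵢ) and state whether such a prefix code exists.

1.0625; no

With common denominator 2^4 = 16: Σ 2^(−ℓᵢ) = 2/16 + 2/16 + 1/16 + 4/16 + 1/16 + 2/16 + 4/16 + 1/16 = 17/16 = 1.0625.
Kraft's inequality requires Σ ≤ 1; here Σ = 1.0625 > 1, so no such prefix code exists.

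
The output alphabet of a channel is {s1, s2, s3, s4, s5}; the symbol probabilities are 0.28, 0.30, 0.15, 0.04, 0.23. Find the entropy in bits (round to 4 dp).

H = −Σ pᵢ log₂ pᵢ.
−0.28·log₂(0.28) = 0.5142
−0.30·log₂(0.30) = 0.5211
−0.15·log₂(0.15) = 0.4105
−0.04·log₂(0.04) = 0.1858
−0.23·log₂(0.23) = 0.4877
Sum ≈ 2.1193 → 2.1193 bits.

2.1193 bits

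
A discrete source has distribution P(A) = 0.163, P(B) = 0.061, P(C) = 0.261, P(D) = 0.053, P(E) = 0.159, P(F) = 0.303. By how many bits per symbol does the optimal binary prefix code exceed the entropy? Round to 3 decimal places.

0.040 bits

Entropy H = −Σ p log₂ p ≈ 2.3469 bits.
Huffman merges: 53/1000+61/1000→57/500; 57/500+159/1000→273/1000; 163/1000+261/1000→53/125; 273/1000+303/1000→72/125; 53/125+72/125→1. L = 2387/1000 ≈ 2.3870.
L − H = 2.3870 − 2.3469 = 0.040 bits.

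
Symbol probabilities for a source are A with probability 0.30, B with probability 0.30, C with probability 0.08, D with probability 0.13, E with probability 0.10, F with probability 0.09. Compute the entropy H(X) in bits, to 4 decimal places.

2.3612 bits

H = −Σ pᵢ log₂ pᵢ.
−0.30·log₂(0.30) = 0.5211
−0.30·log₂(0.30) = 0.5211
−0.08·log₂(0.08) = 0.2915
−0.13·log₂(0.13) = 0.3826
−0.10·log₂(0.10) = 0.3322
−0.09·log₂(0.09) = 0.3127
Sum ≈ 2.3612 → 2.3612 bits.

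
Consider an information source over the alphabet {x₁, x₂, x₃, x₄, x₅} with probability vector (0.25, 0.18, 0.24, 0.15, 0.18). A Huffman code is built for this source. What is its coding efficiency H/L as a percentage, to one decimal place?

98.5%

Entropy H = −Σ p log₂ p ≈ 2.2953 bits.
Huffman merges: 3/20+9/50→33/100; 9/50+6/25→21/50; 1/4+33/100→29/50; 21/50+29/50→1. L = 233/100 ≈ 2.3300.
Efficiency = H/L = 2.2953/2.3300 = 98.5%.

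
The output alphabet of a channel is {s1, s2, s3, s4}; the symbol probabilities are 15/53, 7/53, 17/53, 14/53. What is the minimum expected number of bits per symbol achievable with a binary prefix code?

2 bits/symbol

Repeatedly combine the two least-probable nodes; the expected code length is the sum of the merged weights.
merge 7/53 + 14/53 → 21/53
merge 15/53 + 17/53 → 32/53
merge 21/53 + 32/53 → 1
L = 21/53 + 32/53 + 1 = 2 bits/symbol.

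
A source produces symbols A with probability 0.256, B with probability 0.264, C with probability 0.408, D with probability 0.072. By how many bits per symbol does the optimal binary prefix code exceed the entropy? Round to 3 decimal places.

Entropy H = −Σ p log₂ p ≈ 1.8115 bits.
Huffman merges: 9/125+32/125→41/125; 33/125+41/125→74/125; 51/125+74/125→1. L = 48/25 ≈ 1.9200.
L − H = 1.9200 − 1.8115 = 0.109 bits.

0.109 bits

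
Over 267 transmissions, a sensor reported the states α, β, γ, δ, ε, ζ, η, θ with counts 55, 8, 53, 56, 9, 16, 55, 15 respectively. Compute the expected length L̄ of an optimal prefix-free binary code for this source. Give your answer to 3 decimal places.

Probabilities are the counts divided by 267.
Repeatedly combine the two least-probable nodes; the expected code length is the sum of the merged weights.
merge 8/267 + 3/89 → 17/267
merge 5/89 + 16/267 → 31/267
merge 17/267 + 31/267 → 16/89
merge 16/89 + 53/267 → 101/267
merge 55/267 + 55/267 → 110/267
merge 56/267 + 101/267 → 157/267
merge 110/267 + 157/267 → 1
L = 17/267 + 31/267 + 16/89 + 101/267 + 110/267 + 157/267 + 1 = 731/267 ≈ 2.738 bits/symbol.

2.738 bits/symbol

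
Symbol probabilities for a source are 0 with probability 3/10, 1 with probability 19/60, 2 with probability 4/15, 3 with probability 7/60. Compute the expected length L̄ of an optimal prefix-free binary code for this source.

2 bits/symbol

Repeatedly combine the two least-probable nodes; the expected code length is the sum of the merged weights.
merge 7/60 + 4/15 → 23/60
merge 3/10 + 19/60 → 37/60
merge 23/60 + 37/60 → 1
L = 23/60 + 37/60 + 1 = 2 bits/symbol.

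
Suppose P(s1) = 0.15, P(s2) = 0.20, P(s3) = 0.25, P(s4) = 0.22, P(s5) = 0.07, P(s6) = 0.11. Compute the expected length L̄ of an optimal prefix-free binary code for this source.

2.51 bits/symbol

Repeatedly combine the two least-probable nodes; the expected code length is the sum of the merged weights.
merge 7/100 + 11/100 → 9/50
merge 3/20 + 9/50 → 33/100
merge 1/5 + 11/50 → 21/50
merge 1/4 + 33/100 → 29/50
merge 21/50 + 29/50 → 1
L = 9/50 + 33/100 + 21/50 + 29/50 + 1 = 251/100 = 2.51 bits/symbol.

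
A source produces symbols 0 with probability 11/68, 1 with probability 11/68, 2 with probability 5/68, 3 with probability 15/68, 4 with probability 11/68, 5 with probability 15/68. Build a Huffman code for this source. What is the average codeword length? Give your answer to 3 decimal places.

2.559 bits/symbol

Repeatedly combine the two least-probable nodes; the expected code length is the sum of the merged weights.
merge 5/68 + 11/68 → 4/17
merge 11/68 + 11/68 → 11/34
merge 15/68 + 15/68 → 15/34
merge 4/17 + 11/34 → 19/34
merge 15/34 + 19/34 → 1
L = 4/17 + 11/34 + 15/34 + 19/34 + 1 = 87/34 ≈ 2.559 bits/symbol.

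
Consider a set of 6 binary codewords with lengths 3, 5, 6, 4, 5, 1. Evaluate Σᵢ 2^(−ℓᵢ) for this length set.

With common denominator 2^6 = 64: Σ 2^(−ℓᵢ) = 8/64 + 2/64 + 1/64 + 4/64 + 2/64 + 32/64 = 49/64 = 0.765625.

0.765625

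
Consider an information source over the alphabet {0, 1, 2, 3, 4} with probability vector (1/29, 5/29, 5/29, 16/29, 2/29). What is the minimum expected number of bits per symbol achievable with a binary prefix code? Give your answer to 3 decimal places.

1.828 bits/symbol

Repeatedly combine the two least-probable nodes; the expected code length is the sum of the merged weights.
merge 1/29 + 2/29 → 3/29
merge 3/29 + 5/29 → 8/29
merge 5/29 + 8/29 → 13/29
merge 13/29 + 16/29 → 1
L = 3/29 + 8/29 + 13/29 + 1 = 53/29 ≈ 1.828 bits/symbol.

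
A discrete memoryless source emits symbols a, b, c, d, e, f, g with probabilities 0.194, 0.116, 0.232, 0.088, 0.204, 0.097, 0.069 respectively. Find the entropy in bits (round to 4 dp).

H = −Σ pᵢ log₂ pᵢ.
−0.194·log₂(0.194) = 0.4590
−0.116·log₂(0.116) = 0.3605
−0.232·log₂(0.232) = 0.4890
−0.088·log₂(0.088) = 0.3086
−0.204·log₂(0.204) = 0.4678
−0.097·log₂(0.097) = 0.3265
−0.069·log₂(0.069) = 0.2662
Sum ≈ 2.6775 → 2.6775 bits.

2.6775 bits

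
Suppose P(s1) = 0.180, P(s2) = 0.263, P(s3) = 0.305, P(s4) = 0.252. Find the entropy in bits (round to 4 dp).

1.9757 bits

H = −Σ pᵢ log₂ pᵢ.
−0.180·log₂(0.180) = 0.4453
−0.263·log₂(0.263) = 0.5068
−0.305·log₂(0.305) = 0.5225
−0.252·log₂(0.252) = 0.5011
Sum ≈ 1.9757 → 1.9757 bits.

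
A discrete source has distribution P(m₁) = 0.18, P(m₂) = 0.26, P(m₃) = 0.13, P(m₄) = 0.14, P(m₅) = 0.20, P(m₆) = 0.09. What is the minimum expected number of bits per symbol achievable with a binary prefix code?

2.54 bits/symbol

Repeatedly combine the two least-probable nodes; the expected code length is the sum of the merged weights.
merge 9/100 + 13/100 → 11/50
merge 7/50 + 9/50 → 8/25
merge 1/5 + 11/50 → 21/50
merge 13/50 + 8/25 → 29/50
merge 21/50 + 29/50 → 1
L = 11/50 + 8/25 + 21/50 + 29/50 + 1 = 127/50 = 2.54 bits/symbol.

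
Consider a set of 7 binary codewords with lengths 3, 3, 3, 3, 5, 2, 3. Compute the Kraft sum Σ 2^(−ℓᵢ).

0.90625

With common denominator 2^5 = 32: Σ 2^(−ℓᵢ) = 4/32 + 4/32 + 4/32 + 4/32 + 1/32 + 8/32 + 4/32 = 29/32 = 0.90625.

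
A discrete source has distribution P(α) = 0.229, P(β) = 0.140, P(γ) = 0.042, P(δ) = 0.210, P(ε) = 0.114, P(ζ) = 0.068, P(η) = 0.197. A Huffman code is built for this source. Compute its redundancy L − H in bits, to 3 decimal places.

Entropy H = −Σ p log₂ p ≈ 2.6316 bits.
Huffman merges: 21/500+17/250→11/100; 11/100+57/500→28/125; 7/50+197/1000→337/1000; 21/100+28/125→217/500; 229/1000+337/1000→283/500; 217/500+283/500→1. L = 2671/1000 ≈ 2.6710.
L − H = 2.6710 − 2.6316 = 0.039 bits.

0.039 bits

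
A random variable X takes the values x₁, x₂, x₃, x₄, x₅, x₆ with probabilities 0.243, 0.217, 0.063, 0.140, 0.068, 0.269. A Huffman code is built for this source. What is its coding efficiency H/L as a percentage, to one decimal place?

99.7%

Entropy H = −Σ p log₂ p ≈ 2.3960 bits.
Huffman merges: 63/1000+17/250→131/1000; 131/1000+7/50→271/1000; 217/1000+243/1000→23/50; 269/1000+271/1000→27/50; 23/50+27/50→1. L = 1201/500 ≈ 2.4020.
Efficiency = H/L = 2.3960/2.4020 = 99.7%.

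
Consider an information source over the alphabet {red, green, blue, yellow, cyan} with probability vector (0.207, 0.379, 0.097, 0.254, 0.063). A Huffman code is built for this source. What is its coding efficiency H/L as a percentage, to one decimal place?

96.9%

Entropy H = −Σ p log₂ p ≈ 2.0808 bits.
Huffman merges: 63/1000+97/1000→4/25; 4/25+207/1000→367/1000; 127/500+367/1000→621/1000; 379/1000+621/1000→1. L = 537/250 ≈ 2.1480.
Efficiency = H/L = 2.0808/2.1480 = 96.9%.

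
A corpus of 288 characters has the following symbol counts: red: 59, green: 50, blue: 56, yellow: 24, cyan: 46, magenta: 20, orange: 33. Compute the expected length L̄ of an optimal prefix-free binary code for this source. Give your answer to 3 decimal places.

2.753 bits/symbol

Probabilities are the counts divided by 288.
Repeatedly combine the two least-probable nodes; the expected code length is the sum of the merged weights.
merge 5/72 + 1/12 → 11/72
merge 11/96 + 11/72 → 77/288
merge 23/144 + 25/144 → 1/3
merge 7/36 + 59/288 → 115/288
merge 77/288 + 1/3 → 173/288
merge 115/288 + 173/288 → 1
L = 11/72 + 77/288 + 1/3 + 115/288 + 173/288 + 1 = 793/288 ≈ 2.753 bits/symbol.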